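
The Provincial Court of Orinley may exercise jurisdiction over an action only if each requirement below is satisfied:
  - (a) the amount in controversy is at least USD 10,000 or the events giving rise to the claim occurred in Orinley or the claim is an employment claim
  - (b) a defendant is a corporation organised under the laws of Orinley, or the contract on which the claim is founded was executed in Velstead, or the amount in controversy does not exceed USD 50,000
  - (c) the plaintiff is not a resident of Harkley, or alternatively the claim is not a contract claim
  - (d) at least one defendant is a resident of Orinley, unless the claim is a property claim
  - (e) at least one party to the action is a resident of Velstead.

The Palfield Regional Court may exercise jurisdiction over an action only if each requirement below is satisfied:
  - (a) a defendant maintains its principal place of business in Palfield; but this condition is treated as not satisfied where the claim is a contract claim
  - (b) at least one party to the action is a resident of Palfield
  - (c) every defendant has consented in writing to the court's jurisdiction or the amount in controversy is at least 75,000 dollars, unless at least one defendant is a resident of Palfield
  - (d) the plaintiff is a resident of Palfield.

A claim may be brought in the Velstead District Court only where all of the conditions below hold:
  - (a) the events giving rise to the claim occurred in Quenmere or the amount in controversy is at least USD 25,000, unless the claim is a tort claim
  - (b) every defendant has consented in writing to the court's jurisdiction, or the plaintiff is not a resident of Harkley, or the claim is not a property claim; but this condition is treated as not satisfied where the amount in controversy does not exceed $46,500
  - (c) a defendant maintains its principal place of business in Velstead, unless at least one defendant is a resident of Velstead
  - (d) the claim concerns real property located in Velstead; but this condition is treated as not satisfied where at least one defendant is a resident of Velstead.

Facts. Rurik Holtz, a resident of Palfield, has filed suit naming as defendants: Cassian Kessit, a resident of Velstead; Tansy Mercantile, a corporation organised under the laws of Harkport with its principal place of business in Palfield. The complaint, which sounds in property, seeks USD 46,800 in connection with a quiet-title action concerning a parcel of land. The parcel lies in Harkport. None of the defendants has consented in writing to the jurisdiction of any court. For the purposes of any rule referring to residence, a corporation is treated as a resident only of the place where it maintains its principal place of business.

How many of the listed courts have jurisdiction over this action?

2

The Provincial Court of Orinley:
  (a) The amount in controversy is $46,800, which meets the USD 10,000 floor — that alternative is enough. Met.
  (b) The amount in controversy is 46,800 dollars, within the USD 50,000 ceiling, so this disjunct is met. Met.
  (c) The plaintiff resides in Palfield, which is not Harkley, so this disjunct is met. Condition met.
  (d) No defendant resides in Orinley (they reside in Velstead, Palfield). The proviso rescues it, though: the claim is a property claim. Satisfied.
  (e) Cassian Kessit resides in Velstead. Satisfied.
  → Jurisdiction lies.
The Palfield Regional Court:
  (a) Tansy Mercantile has its principal place of business in Palfield. The carve-out does not apply: the claim is a property claim, not a contract claim. Met.
  (b) Rurik Holtz resides in Palfield. Satisfied.
  (c) No such written consent has been filed; the amount in controversy is $46,800, below the $75,000 floor — none of the alternatives is met. But Tansy Mercantile resides in Palfield, and the 'unless' clause therefore excuses the requirement. Met.
  (d) The plaintiff resides in Palfield. Satisfied.
  → All conditions met; jurisdiction exists.
The Velstead District Court:
  (a) The amount in controversy is 46,800 dollars, which meets the USD 25,000 floor, which satisfies one of the alternatives. Met.
  (b) The plaintiff resides in Palfield, which is not Harkley — that alternative is enough. The exception is not triggered, since the amount in controversy is $46,800, above the 46,500 dollars ceiling. Met.
  (c) The corporate defendant(s) have their principal place of business in Palfield, not Velstead. However, Cassian Kessit resides in Velstead, so the 'unless' proviso supplies this condition. Condition met.
  (d) The property lies in Harkport, not Velstead. Fails.
  → At least one condition fails; no jurisdiction.
Courts with jurisdiction: the Provincial Court of Orinley, the Palfield Regional Court — 2 in total.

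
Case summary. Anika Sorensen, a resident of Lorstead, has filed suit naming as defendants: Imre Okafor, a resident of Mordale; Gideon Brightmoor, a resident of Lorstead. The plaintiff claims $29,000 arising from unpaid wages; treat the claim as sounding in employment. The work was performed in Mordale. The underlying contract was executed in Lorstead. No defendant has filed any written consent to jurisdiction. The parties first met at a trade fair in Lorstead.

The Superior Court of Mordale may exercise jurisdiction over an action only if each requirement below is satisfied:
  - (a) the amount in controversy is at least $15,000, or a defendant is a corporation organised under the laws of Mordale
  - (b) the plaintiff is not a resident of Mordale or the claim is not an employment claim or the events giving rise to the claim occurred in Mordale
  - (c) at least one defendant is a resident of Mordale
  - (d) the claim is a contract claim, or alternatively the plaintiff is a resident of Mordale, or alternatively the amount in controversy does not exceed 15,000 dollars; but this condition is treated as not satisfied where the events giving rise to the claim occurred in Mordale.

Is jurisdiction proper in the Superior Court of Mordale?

No

The Superior Court of Mordale:
  (a) The amount in controversy is $29,000, which meets the $15,000 floor, so one alternative holds. Met.
  (b) The plaintiff resides in Lorstead, which is not Mordale, so this disjunct is met. Satisfied.
  (c) Imre Okafor resides in Mordale. Met.
  (d) The claim is an employment claim, not a contract claim; the plaintiff resides in Lorstead, not Mordale; the amount in controversy is 29,000 dollars, above the 15,000 dollars ceiling — none of the alternatives is met. Fails.
  → No jurisdiction.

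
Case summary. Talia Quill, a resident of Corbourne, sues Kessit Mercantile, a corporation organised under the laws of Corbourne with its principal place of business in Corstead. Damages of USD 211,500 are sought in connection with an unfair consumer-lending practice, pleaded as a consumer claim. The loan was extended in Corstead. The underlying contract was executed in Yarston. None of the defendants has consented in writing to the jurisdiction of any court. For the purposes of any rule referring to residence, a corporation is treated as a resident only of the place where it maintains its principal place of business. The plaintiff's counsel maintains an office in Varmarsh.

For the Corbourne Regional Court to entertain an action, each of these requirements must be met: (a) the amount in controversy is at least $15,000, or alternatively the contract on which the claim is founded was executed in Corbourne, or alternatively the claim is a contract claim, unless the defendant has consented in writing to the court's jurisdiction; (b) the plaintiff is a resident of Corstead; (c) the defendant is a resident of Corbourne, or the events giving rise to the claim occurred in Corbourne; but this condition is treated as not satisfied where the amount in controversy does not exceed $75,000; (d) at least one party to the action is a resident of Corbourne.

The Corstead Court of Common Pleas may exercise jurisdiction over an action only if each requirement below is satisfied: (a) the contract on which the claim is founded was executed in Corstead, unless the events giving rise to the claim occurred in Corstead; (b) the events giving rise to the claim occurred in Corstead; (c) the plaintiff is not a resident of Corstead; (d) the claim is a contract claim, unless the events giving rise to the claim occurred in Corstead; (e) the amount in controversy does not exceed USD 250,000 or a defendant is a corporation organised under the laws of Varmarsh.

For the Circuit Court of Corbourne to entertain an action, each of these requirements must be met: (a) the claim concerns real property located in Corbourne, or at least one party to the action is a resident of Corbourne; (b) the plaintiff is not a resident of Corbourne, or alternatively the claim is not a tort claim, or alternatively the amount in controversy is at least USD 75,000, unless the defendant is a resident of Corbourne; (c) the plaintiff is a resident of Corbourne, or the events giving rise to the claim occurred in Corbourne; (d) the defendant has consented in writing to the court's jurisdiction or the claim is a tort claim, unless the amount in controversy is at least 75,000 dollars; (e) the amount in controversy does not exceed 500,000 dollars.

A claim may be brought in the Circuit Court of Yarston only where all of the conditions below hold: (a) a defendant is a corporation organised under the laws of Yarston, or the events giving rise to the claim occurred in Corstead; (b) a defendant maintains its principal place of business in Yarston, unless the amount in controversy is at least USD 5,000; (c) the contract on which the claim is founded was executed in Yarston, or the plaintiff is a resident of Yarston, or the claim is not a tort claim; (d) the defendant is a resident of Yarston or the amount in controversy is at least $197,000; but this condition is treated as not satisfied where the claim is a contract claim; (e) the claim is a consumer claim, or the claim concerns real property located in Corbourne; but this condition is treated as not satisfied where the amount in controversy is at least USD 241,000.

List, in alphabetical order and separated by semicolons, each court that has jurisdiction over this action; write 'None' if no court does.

the Circuit Court of Corbourne; the Circuit Court of Yarston; the Corstead Court of Common Pleas

The Corbourne Regional Court:
  (a) The amount in controversy is $211,500, which meets the USD 15,000 floor, so one alternative holds. Met.
  (b) The plaintiff resides in Corbourne, not Corstead. Not satisfied.
  (c) The defendant resides in Corstead, not Corbourne; the operative events occurred in Corstead, not Corbourne — every alternative fails. Condition not met.
  (d) Talia Quill resides in Corbourne. Met.
  → The court lacks jurisdiction.
The Corstead Court of Common Pleas:
  (a) The contract was executed in Yarston, not Corstead. However, the operative events occurred in Corstead, so the 'unless' proviso supplies this condition. Satisfied.
  (b) The operative events occurred in Corstead. Met.
  (c) The plaintiff resides in Corbourne, which is not Corstead. Met.
  (d) The claim is a consumer claim, not a contract claim. But the operative events occurred in Corstead, and the 'unless' clause therefore excuses the requirement. Met.
  (e) The amount in controversy is $211,500, within the 250,000 dollars ceiling, so this disjunct is met. Met.
  → The court has jurisdiction.
The Circuit Court of Corbourne:
  (a) Talia Quill resides in Corbourne, so one alternative holds. Met.
  (b) The claim is a consumer claim, not a tort claim — that alternative is enough. Condition met.
  (c) The plaintiff resides in Corbourne, so this disjunct is met. Satisfied.
  (d) No such written consent has been filed; the claim is a consumer claim, not a tort claim — none of the alternatives is met. The proviso rescues it, though: the amount in controversy is 211,500 dollars, which meets the $75,000 floor. Met.
  (e) The amount in controversy is 211,500 dollars, within the 500,000 dollars ceiling. Satisfied.
  → The court has jurisdiction.
The Circuit Court of Yarston:
  (a) The operative events occurred in Corstead — that alternative is enough. Condition met.
  (b) The corporate defendant(s) have their principal place of business in Corstead, not Yarston. The proviso rescues it, though: the amount in controversy is $211,500, which meets the 5,000 dollars floor. Met.
  (c) The contract was executed in Yarston — that alternative is enough. Met.
  (d) The amount in controversy is $211,500, which meets the 197,000 dollars floor, so one alternative holds. The carve-out does not apply: the claim is a consumer claim, not a contract claim. Met.
  (e) The claim is a consumer claim, which satisfies one of the alternatives. The carve-out does not apply: the amount in controversy is 211,500 dollars, below the 241,000 dollars floor. Condition met.
  → Every requirement is satisfied — jurisdiction.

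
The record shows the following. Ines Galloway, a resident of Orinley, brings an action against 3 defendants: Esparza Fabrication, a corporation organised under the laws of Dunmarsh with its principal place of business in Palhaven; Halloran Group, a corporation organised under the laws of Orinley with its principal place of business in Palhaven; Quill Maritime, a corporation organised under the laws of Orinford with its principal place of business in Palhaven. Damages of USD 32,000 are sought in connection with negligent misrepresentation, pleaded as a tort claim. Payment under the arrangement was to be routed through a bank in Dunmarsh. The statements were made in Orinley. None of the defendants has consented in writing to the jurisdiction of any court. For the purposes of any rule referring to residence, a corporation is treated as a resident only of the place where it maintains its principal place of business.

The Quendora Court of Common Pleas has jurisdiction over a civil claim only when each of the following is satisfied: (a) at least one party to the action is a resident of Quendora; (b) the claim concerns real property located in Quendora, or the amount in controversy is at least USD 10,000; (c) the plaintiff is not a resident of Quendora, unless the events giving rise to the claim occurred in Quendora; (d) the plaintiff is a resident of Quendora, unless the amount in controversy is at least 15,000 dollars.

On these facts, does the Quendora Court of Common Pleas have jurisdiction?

No

The Quendora Court of Common Pleas:
  (a) No party resides in Quendora. Not satisfied.
  (b) The amount in controversy is USD 32,000, which meets the USD 10,000 floor, so this disjunct is met. Condition met.
  (c) The plaintiff resides in Orinley, which is not Quendora. Met.
  (d) The plaintiff resides in Orinley, not Quendora. But the amount in controversy is 32,000 dollars, which meets the 15,000 dollars floor, and the 'unless' clause therefore excuses the requirement. Satisfied.
  → At least one condition fails; no jurisdiction.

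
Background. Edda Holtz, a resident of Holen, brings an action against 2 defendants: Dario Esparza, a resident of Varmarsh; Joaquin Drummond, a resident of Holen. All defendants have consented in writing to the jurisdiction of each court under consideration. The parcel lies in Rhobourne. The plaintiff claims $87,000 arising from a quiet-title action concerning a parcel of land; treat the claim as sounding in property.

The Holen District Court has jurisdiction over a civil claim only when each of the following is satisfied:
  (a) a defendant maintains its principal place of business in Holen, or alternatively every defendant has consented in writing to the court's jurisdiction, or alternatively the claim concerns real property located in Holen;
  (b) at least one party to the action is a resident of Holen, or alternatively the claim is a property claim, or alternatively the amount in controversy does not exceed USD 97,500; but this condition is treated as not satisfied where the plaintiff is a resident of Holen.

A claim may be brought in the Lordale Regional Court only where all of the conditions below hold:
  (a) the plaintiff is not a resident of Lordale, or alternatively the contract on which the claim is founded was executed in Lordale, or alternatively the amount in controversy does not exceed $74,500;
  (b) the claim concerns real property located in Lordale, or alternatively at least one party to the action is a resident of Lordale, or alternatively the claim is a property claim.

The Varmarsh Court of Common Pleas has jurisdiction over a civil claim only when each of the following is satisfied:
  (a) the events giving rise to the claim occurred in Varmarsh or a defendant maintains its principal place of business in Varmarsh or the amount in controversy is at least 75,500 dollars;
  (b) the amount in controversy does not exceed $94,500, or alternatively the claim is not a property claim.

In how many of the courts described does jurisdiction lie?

2

The Holen District Court:
  (a) Every defendant has filed written consent — that alternative is enough. Satisfied.
  (b) Edda Holtz resides in Holen, so one alternative holds. However, the plaintiff resides in Holen, which falls within the stated exception and so defeats the condition. Fails.
  → Not every requirement is met — no jurisdiction.
The Lordale Regional Court:
  (a) The plaintiff resides in Holen, which is not Lordale — that alternative is enough. Condition met.
  (b) The claim is a property claim, so one alternative holds. Met.
  → The court has jurisdiction.
The Varmarsh Court of Common Pleas:
  (a) The amount in controversy is USD 87,000, which meets the USD 75,500 floor — that alternative is enough. Condition met.
  (b) The amount in controversy is 87,000 dollars, within the USD 94,500 ceiling, so one alternative holds. Satisfied.
  → Every requirement is satisfied — jurisdiction.
Courts with jurisdiction: the Lordale Regional Court, the Varmarsh Court of Common Pleas — 2 in total.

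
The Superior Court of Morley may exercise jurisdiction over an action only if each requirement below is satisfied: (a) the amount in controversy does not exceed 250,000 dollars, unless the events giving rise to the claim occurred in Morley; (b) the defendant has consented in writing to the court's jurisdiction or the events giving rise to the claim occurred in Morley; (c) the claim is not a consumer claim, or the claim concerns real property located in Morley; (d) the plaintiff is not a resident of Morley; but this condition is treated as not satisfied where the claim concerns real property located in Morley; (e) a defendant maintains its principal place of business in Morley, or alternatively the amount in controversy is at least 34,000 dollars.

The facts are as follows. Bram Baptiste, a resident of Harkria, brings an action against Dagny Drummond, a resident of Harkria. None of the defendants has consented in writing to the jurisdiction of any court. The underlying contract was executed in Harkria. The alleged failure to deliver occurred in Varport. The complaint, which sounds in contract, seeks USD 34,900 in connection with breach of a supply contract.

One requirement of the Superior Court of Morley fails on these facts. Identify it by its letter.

The Superior Court of Morley:
  (a) The amount in controversy is USD 34,900, within the $250,000 ceiling. Satisfied.
  (b) No such written consent has been filed; the operative events occurred in Varport, not Morley — every alternative fails. Condition not met.
  (c) The claim is a contract claim, not a consumer claim — that alternative is enough. Satisfied.
  (d) The plaintiff resides in Harkria, which is not Morley. The exception is not triggered, since the claim does not concern real property. Condition met.
  (e) The amount in controversy is USD 34,900, which meets the 34,000 dollars floor, so one alternative holds. Satisfied.
Only condition (b) fails.

(b)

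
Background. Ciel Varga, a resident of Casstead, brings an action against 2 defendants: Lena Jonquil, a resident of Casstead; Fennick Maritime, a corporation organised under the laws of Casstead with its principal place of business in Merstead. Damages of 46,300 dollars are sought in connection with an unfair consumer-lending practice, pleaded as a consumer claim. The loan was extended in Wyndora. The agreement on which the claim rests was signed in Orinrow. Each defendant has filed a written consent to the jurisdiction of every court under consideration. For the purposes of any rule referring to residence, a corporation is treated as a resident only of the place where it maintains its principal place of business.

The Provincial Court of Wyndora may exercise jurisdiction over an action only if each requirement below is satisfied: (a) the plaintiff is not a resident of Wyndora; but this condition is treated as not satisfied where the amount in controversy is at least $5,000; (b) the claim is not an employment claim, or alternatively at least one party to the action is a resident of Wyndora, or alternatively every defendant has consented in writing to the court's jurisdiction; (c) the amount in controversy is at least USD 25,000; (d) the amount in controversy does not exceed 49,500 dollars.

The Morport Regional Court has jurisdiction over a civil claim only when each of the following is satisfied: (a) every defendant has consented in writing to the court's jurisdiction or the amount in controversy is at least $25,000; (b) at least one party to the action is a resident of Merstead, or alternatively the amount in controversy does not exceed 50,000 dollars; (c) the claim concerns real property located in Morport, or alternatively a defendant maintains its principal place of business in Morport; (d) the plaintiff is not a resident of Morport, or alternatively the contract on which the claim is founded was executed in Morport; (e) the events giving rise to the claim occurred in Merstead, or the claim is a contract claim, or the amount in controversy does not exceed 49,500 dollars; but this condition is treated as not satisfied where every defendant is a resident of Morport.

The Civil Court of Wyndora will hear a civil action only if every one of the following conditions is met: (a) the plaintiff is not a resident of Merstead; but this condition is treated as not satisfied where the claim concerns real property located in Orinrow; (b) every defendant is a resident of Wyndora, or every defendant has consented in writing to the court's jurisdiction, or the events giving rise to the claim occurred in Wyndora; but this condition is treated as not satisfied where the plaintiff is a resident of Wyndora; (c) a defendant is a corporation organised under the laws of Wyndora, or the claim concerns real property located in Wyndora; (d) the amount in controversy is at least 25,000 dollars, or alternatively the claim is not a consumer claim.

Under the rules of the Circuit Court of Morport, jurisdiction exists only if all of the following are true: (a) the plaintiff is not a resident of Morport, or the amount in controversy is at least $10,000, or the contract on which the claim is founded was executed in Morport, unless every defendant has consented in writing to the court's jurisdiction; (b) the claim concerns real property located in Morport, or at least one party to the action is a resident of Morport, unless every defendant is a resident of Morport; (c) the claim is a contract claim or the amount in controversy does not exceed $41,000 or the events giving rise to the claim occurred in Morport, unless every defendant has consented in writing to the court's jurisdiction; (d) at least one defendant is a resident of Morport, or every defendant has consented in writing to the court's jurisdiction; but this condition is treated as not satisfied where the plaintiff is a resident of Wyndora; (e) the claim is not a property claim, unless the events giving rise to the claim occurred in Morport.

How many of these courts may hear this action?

The Provincial Court of Wyndora:
  (a) The plaintiff resides in Casstead, which is not Wyndora. However, the amount in controversy is $46,300, which meets the $5,000 floor, which falls within the stated exception and so defeats the condition. Fails.
  (b) The claim is a consumer claim, not an employment claim, which satisfies one of the alternatives. Satisfied.
  (c) The amount in controversy is USD 46,300, which meets the USD 25,000 floor. Satisfied.
  (d) The amount in controversy is 46,300 dollars, within the 49,500 dollars ceiling. Satisfied.
  → No jurisdiction.
The Morport Regional Court:
  (a) Every defendant has filed written consent — that alternative is enough. Satisfied.
  (b) Fennick Maritime resides in Merstead, so this disjunct is met. Condition met.
  (c) The claim does not concern real property; the corporate defendant(s) have their principal place of business in Merstead, not Morport — every alternative fails. Not met.
  (d) The plaintiff resides in Casstead, which is not Morport, so this disjunct is met. Met.
  (e) The amount in controversy is $46,300, within the 49,500 dollars ceiling — that alternative is enough. The exception is not triggered, since the defendants reside as follows — Lena Jonquil in Casstead, Fennick Maritime in Merstead — not all in Morport. Condition met.
  → Not every requirement is met — no jurisdiction.
The Civil Court of Wyndora:
  (a) The plaintiff resides in Casstead, which is not Merstead. And the carve-out is inapplicable — the claim does not concern real property. Met.
  (b) Every defendant has filed written consent, so one alternative holds. The carve-out does not apply: the plaintiff resides in Casstead, not Wyndora. Met.
  (c) The corporate defendant(s) are organised in Casstead, not Wyndora; the claim does not concern real property — none of the alternatives is met. Not met.
  (d) The amount in controversy is $46,300, which meets the 25,000 dollars floor, which satisfies one of the alternatives. Met.
  → No jurisdiction.
The Circuit Court of Morport:
  (a) The plaintiff resides in Casstead, which is not Morport, so this disjunct is met. Condition met.
  (b) The claim does not concern real property; no party resides in Morport — no alternative holds. And the defendants reside as follows — Lena Jonquil in Casstead, Fennick Maritime in Merstead — not all in Morport, so the proviso does not save it. Not met.
  (c) The claim is a consumer claim, not a contract claim; the amount in controversy is USD 46,300, above the 41,000 dollars ceiling; the operative events occurred in Wyndora, not Morport — none of the alternatives is met. The proviso rescues it, though: every defendant has filed written consent. Condition met.
  (d) Every defendant has filed written consent, which satisfies one of the alternatives. The carve-out does not apply: the plaintiff resides in Casstead, not Wyndora. Satisfied.
  (e) The claim is a consumer claim, not a property claim. Met.
  → The court lacks jurisdiction.
No court satisfies all of its conditions.

0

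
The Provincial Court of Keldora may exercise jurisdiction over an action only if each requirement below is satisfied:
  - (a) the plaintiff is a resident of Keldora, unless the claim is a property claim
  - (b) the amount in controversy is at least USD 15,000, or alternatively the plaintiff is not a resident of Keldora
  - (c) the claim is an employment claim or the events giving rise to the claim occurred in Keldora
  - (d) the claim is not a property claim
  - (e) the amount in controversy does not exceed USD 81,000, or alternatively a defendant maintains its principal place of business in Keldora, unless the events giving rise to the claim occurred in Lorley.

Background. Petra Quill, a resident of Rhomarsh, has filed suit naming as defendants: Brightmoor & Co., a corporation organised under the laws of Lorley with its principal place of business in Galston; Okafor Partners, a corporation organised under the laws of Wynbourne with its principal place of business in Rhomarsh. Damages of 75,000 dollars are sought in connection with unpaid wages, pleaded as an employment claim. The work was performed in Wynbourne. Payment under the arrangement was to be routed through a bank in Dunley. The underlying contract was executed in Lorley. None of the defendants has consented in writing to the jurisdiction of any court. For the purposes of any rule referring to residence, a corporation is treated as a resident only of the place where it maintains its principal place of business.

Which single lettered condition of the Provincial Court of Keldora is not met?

(a)

The Provincial Court of Keldora:
  (a) The plaintiff resides in Rhomarsh, not Keldora. The proviso offers no rescue either, since the claim is an employment claim, not a property claim. Fails.
  (b) The amount in controversy is $75,000, which meets the $15,000 floor, which satisfies one of the alternatives. Satisfied.
  (c) The claim is an employment claim, which satisfies one of the alternatives. Satisfied.
  (d) The claim is an employment claim, not a property claim. Condition met.
  (e) The amount in controversy is $75,000, within the $81,000 ceiling, so one alternative holds. Met.
Only condition (a) fails.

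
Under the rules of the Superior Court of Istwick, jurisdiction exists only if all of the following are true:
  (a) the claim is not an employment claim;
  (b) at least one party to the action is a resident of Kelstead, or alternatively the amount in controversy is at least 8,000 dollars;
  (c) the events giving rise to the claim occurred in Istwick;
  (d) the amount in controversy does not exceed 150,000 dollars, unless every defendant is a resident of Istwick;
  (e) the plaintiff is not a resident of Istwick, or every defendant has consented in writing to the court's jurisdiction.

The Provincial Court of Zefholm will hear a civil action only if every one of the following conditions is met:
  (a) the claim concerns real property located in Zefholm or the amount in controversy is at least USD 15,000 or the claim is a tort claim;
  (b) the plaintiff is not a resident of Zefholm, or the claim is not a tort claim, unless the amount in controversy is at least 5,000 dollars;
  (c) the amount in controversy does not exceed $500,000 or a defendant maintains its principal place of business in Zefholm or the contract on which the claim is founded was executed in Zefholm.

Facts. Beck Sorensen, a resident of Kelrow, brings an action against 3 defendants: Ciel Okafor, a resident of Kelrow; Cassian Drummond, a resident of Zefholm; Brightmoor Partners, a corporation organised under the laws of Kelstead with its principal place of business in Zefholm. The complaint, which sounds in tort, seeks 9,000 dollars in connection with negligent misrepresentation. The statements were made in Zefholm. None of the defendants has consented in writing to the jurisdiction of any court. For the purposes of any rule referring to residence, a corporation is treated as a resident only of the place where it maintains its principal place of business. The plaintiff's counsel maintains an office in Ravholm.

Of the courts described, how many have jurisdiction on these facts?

1

The Superior Court of Istwick:
  (a) The claim is a tort claim, not an employment claim. Met.
  (b) The amount in controversy is USD 9,000, which meets the $8,000 floor, so one alternative holds. Condition met.
  (c) The operative events occurred in Zefholm, not Istwick. Fails.
  (d) The amount in controversy is $9,000, within the $150,000 ceiling. Satisfied.
  (e) The plaintiff resides in Kelrow, which is not Istwick, so this disjunct is met. Satisfied.
  → At least one condition fails; no jurisdiction.
The Provincial Court of Zefholm:
  (a) The claim is a tort claim, so one alternative holds. Satisfied.
  (b) The plaintiff resides in Kelrow, which is not Zefholm, so this disjunct is met. Condition met.
  (c) The amount in controversy is USD 9,000, within the 500,000 dollars ceiling, which satisfies one of the alternatives. Met.
  → All conditions met; jurisdiction exists.
Courts with jurisdiction: the Provincial Court of Zefholm — 1 in total.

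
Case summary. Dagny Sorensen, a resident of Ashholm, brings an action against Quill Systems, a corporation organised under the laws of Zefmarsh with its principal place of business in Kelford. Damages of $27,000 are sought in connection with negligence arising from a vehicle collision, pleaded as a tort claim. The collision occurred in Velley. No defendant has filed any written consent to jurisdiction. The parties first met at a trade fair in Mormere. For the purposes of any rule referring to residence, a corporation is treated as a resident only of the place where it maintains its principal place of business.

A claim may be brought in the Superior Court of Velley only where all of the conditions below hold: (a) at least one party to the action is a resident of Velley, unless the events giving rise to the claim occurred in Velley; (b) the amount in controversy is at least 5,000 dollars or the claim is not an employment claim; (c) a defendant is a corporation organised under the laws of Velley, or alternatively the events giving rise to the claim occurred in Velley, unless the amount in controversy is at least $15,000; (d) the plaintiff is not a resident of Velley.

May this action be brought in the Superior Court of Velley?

Yes

The Superior Court of Velley:
  (a) No party resides in Velley. The proviso rescues it, though: the operative events occurred in Velley. Satisfied.
  (b) The amount in controversy is USD 27,000, which meets the 5,000 dollars floor — that alternative is enough. Condition met.
  (c) The operative events occurred in Velley — that alternative is enough. Satisfied.
  (d) The plaintiff resides in Ashholm, which is not Velley. Condition met.
  → Jurisdiction lies.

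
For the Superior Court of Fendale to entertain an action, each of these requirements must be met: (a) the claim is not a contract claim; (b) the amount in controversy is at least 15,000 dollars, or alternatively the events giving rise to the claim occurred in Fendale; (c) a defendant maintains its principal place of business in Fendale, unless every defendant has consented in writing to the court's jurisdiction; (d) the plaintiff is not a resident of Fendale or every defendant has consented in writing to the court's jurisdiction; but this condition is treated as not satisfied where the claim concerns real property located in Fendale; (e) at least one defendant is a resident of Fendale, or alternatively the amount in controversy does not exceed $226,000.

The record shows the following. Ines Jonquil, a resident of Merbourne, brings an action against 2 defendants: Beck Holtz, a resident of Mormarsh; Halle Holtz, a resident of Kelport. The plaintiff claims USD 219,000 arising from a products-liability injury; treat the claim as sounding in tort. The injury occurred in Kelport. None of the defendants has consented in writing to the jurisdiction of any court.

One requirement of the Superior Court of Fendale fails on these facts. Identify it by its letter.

The Superior Court of Fendale:
  (a) The claim is a tort claim, not a contract claim. Met.
  (b) The amount in controversy is USD 219,000, which meets the $15,000 floor, so this disjunct is met. Condition met.
  (c) No defendant is a corporation. And no such written consent has been filed, so the proviso does not save it. Not met.
  (d) The plaintiff resides in Merbourne, which is not Fendale — that alternative is enough. The carve-out does not apply: the claim does not concern real property. Satisfied.
  (e) The amount in controversy is $219,000, within the $226,000 ceiling, so one alternative holds. Condition met.
Only condition (c) fails.

(c)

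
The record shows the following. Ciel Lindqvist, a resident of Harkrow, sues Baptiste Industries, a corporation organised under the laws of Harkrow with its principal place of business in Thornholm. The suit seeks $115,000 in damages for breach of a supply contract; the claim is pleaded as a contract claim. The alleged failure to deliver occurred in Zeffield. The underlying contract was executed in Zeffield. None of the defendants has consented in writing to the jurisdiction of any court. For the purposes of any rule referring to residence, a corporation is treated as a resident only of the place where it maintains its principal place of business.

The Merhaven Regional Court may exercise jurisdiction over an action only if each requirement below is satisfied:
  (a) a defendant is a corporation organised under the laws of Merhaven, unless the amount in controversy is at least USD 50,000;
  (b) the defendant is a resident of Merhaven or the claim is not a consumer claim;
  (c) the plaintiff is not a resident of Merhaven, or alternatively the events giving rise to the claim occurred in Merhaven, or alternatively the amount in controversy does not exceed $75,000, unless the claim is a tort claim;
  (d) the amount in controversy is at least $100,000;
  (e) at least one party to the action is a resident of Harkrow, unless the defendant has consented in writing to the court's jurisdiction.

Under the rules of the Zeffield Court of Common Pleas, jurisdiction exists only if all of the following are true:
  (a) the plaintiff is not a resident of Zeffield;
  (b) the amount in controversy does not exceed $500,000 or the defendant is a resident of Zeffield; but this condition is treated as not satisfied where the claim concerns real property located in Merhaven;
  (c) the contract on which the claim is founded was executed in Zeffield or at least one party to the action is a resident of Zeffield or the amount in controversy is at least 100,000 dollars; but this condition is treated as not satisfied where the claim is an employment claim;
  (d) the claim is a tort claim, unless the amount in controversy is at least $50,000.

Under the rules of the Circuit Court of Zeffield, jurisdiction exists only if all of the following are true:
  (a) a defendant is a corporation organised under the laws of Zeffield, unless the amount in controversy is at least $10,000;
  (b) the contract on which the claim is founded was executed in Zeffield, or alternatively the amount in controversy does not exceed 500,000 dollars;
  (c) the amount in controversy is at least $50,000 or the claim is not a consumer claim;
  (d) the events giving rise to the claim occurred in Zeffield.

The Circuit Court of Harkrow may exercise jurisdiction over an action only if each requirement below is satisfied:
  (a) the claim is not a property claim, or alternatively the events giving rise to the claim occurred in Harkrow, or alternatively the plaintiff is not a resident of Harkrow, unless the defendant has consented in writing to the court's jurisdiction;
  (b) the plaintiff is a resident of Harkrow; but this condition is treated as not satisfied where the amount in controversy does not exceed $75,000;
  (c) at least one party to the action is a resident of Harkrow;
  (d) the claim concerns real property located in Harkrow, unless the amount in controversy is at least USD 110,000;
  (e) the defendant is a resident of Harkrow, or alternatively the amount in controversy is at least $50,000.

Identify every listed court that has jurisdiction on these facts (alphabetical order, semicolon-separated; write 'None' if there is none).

the Circuit Court of Harkrow; the Circuit Court of Zeffield; the Merhaven Regional Court; the Zeffield Court of Common Pleas

The Merhaven Regional Court:
  (a) The corporate defendant(s) are organised in Harkrow, not Merhaven. But the amount in controversy is USD 115,000, which meets the 50,000 dollars floor, and the 'unless' clause therefore excuses the requirement. Satisfied.
  (b) The claim is a contract claim, not a consumer claim, so this disjunct is met. Satisfied.
  (c) The plaintiff resides in Harkrow, which is not Merhaven, which satisfies one of the alternatives. Condition met.
  (d) The amount in controversy is 115,000 dollars, which meets the $100,000 floor. Met.
  (e) Ciel Lindqvist resides in Harkrow. Condition met.
  → Jurisdiction lies.
The Zeffield Court of Common Pleas:
  (a) The plaintiff resides in Harkrow, which is not Zeffield. Met.
  (b) The amount in controversy is USD 115,000, within the USD 500,000 ceiling, which satisfies one of the alternatives. The carve-out does not apply: the claim does not concern real property. Met.
  (c) The contract was executed in Zeffield — that alternative is enough. The carve-out does not apply: the claim is a contract claim, not an employment claim. Condition met.
  (d) The claim is a contract claim, not a tort claim. However, the amount in controversy is 115,000 dollars, which meets the $50,000 floor, so the 'unless' proviso supplies this condition. Met.
  → All conditions met; jurisdiction exists.
The Circuit Court of Zeffield:
  (a) The corporate defendant(s) are organised in Harkrow, not Zeffield. However, the amount in controversy is $115,000, which meets the 10,000 dollars floor, so the 'unless' proviso supplies this condition. Condition met.
  (b) The contract was executed in Zeffield, so one alternative holds. Satisfied.
  (c) The amount in controversy is $115,000, which meets the 50,000 dollars floor, which satisfies one of the alternatives. Satisfied.
  (d) The operative events occurred in Zeffield. Satisfied.
  → The court has jurisdiction.
The Circuit Court of Harkrow:
  (a) The claim is a contract claim, not a property claim, so this disjunct is met. Met.
  (b) The plaintiff resides in Harkrow. The exception is not triggered, since the amount in controversy is 115,000 dollars, above the USD 75,000 ceiling. Met.
  (c) Ciel Lindqvist resides in Harkrow. Satisfied.
  (d) The claim does not concern real property. But the amount in controversy is $115,000, which meets the USD 110,000 floor, and the 'unless' clause therefore excuses the requirement. Met.
  (e) The amount in controversy is USD 115,000, which meets the 50,000 dollars floor — that alternative is enough. Condition met.
  → All conditions met; jurisdiction exists.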